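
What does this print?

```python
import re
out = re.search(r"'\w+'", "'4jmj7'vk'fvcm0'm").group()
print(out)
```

'4jmj7'

The match spans [0:7] → "'4jmj7'".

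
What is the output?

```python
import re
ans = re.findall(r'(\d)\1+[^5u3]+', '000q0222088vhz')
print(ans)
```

The backreference `\1` re-matches whatever the first group consumed, character for character.
With a single group, `findall` returns only what that group captured — 1 item.

['0']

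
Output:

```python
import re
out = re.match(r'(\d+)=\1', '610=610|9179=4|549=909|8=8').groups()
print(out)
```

('610',)

A backreference is literal: `\1` must see the identical characters the first group matched.
With `match`, the pattern is implicitly anchored at the beginning.
The match spans [0:7] → '610=610'.
Captured: group 1 = '610'.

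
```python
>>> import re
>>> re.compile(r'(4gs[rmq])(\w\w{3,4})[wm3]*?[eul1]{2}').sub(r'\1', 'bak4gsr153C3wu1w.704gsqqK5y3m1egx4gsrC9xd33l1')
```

'bak4gsrw.704gsqgx4gsr'

The pattern matches the literal '4gs', then one of [rmq] (captured); then a word character, then 3 to 4 of a word character (captured); then zero or more of one of [wm3] (lazy), then exactly 2 of one of [eul1].
Each match is replaced using the text its own group 1 captured.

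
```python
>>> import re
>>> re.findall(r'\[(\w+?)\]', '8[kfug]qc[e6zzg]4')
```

['kfug', 'e6zzg']

Walking the string: at [1:7] match '[kfug]', group 1 = 'kfug'; at [9:16] match '[e6zzg]', group 1 = 'e6zzg'.
One capturing group, so `findall` returns just the captured substring from each match — 2 in all.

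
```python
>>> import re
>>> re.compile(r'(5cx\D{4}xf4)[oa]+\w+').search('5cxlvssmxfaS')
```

Pattern: the literal '5cx', then exactly 4 of a non-digit, then the literal 'xf4' (captured); then one or more of one of [oa], then one or more of a word character.
Here nothing in the string fits, so the call returns None.

None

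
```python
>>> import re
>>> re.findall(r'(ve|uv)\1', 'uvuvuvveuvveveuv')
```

['uv', 've']

After group 1 captures some text, `\1` only succeeds where that same text appears again.
One capturing group, so `findall` returns just the captured substring from each match — 2 in all.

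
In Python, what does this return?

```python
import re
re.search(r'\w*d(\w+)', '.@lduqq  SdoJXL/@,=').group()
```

This matches zero or more of a word character, then the literal 'd'; then one or more of a word character (captured).
`search` walks the string left to right and returns the first match it finds.
The match spans [2:7] → 'lduqq'.
Captured: group 1 = 'uqq'.

'lduqq'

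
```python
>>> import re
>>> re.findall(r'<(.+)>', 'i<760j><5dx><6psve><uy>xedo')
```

['760j><5dx><6psve><uy']

Scanning left to right: at [1:23] match '<760j><5dx><6psve><uy>', group 1 = '760j><5dx><6psve><uy'.
Because there's exactly one group, `findall` drops the full match and keeps group 1 from the one hit.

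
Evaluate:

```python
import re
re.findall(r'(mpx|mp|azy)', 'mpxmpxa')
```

Branches in `(...|...)` are attempted left-to-right; the first branch that allows the whole pattern to succeed is taken.
Scanning left to right: at [0:3] match 'mpx', group 1 = 'mpx'; at [3:6] match 'mpx', group 1 = 'mpx'.
`findall` collects group 1 from each match (2 total).

['mpx', 'mpx']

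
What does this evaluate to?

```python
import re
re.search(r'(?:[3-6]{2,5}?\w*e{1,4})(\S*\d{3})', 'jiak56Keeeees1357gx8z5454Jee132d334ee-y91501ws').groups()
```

('-y91501',)

The match spans [4:44] → '56Keeeees1357gx8z5454Jee132d334ee-y91501'.
Captured: group 1 = '-y91501'.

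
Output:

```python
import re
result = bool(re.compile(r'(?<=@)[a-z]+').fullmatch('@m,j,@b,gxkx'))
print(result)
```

For `fullmatch`, every character of the input must be accounted for by the pattern.
Here the string isn't matched end-to-end, so the call returns None, and `bool(None)` is False.

False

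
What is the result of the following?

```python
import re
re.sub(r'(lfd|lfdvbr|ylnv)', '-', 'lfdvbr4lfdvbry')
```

'-vbr4-vbry'

Alternation tries branches left to right and keeps the first one that lets the overall match succeed at that position.
Matches: at [0:3] → 'lfd'; at [7:10] → 'lfd'.
Each match is replaced by '-'.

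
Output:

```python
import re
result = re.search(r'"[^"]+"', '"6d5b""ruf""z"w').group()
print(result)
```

"6d5b"

`re.search` scans for the first position where the pattern succeeds.
The match spans [0:6] → '"6d5b"'.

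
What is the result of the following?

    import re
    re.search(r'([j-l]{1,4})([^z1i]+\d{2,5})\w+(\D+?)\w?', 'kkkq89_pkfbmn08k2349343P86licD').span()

(0, 30)

The match spans [0:30] → 'kkkq89_pkfbmn08k2349343P86licD'.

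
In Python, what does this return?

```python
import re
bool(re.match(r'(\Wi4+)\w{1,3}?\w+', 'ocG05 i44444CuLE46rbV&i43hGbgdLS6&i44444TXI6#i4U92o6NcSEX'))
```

This matches a non-word character, then the literal 'i', then one or more of the literal '4' (captured); then 1 to 3 of a word character (lazy), then one or more of a word character.
With `match`, the pattern is implicitly anchored at the beginning.
Here the string doesn't start with a match, so the call returns None, and `bool(None)` is False.

False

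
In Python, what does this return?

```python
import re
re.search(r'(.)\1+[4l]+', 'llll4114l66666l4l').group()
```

'llll4'

A backreference is literal: `\1` must see the identical characters the first group matched.
The match spans [0:5] → 'llll4'.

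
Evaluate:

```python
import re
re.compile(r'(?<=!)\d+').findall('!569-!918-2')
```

['569', '918']

The lookaround is zero-width — it requires the adjacent text to match without consuming it, so the asserted text isn't part of the match.
Since nothing is captured, `findall` lists the 2 matched substrings directly.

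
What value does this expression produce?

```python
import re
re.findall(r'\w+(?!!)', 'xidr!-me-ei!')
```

['xid', 'me', 'e']

`(?!…)`/`(?<!…)` only lets a position through if the neighbouring text does NOT match; no characters are consumed.
Since nothing is captured, `findall` lists the 3 matched substrings directly.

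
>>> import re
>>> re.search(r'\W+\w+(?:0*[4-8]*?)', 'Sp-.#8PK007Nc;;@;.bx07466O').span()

Pattern: one or more of a non-word character, then one or more of a word character; then zero or more of the literal '0', then zero or more of a character in [4-8] (lazy) (non-capturing group).
`re.search` scans for the first position where the pattern succeeds.
The match spans [2:13] → '-.#8PK007Nc'.

(2, 13)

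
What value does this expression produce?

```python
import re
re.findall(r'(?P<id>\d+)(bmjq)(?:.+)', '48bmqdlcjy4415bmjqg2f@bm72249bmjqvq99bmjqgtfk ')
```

[('4415', 'bmjq')]

This matches one or more of a digit (captured as 'id'); then the literal 'b', then the literal 'mjq' (captured); then one or more of any character (non-capturing group).
Scanning left to right: at [10:46] match '4415bmjqg2f@bm72249bmjqvq99bmjqgtfk ', groups = ('4415', 'bmjq').
Multiple groups make `findall` return tuples — one 2-tuple for the one match.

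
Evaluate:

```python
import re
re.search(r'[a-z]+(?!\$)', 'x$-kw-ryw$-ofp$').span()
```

(3, 5)

`(?!…)`/`(?<!…)` only lets a position through if the neighbouring text does NOT match; no characters are consumed.
The match spans [3:5] → 'kw'.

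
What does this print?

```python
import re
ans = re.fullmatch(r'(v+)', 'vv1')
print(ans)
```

None

This matches one or more of a literal 'v' (captured).
`re.fullmatch` is like wrapping the pattern in `^…$` (in single-line mode).
Here the string isn't matched end-to-end, so the call returns None.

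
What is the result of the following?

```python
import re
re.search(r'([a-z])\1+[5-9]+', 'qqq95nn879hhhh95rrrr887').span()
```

`\1` is not a pattern — it's the concrete string captured by group 1, re-applied verbatim.
`re.search` scans for the first position where the pattern succeeds.
The match spans [0:5] → 'qqq95'.
Captured: group 1 = 'q'.

(0, 5)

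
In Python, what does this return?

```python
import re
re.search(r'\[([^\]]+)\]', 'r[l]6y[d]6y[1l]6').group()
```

'[l]'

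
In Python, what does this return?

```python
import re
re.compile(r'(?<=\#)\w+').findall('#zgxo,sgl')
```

['zgxo']

The positive lookaround only admits positions where the adjacent text matches; those characters stay outside the span.
Scanning left to right: at [1:5] → 'zgxo'.
`findall` yields the raw match text (1 of them) because the pattern has no groups.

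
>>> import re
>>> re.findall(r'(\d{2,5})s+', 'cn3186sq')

['3186']

Pattern: 2 to 5 of a digit (captured); then one or more of a literal 's'.
Walking the string: at [2:7] match '3186s', group 1 = '3186'.
With a single group, `findall` returns only what that group captured — 1 item.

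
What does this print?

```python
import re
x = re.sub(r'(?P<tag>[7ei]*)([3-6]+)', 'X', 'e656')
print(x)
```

X

This matches zero or more of one of [7ei] (captured as 'tag'); then one or more of a character in [3-6] (captured).
Every occurrence is swapped for 'X'.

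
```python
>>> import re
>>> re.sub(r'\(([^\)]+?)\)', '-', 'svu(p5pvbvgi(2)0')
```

'svu-0'

Every occurrence is swapped for '-'.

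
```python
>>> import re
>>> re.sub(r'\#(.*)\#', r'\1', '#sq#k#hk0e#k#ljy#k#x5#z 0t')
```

'sq#k#hk0e#k#ljy#k#x5z 0t'

Matches: at [0:22] → '#sq#k#hk0e#k#ljy#k#x5#'.
`\1` in the replacement pulls in group 1's text for each match.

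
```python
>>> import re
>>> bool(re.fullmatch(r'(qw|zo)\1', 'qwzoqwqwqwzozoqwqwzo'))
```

False

The backreference `\1` re-matches whatever the first group consumed, character for character.
`fullmatch` succeeds only if the pattern covers the string from start to end.
Here there's no way to consume every character, so the call returns None, and `bool(None)` is False.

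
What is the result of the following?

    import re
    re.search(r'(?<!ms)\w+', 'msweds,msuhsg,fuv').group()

'msweds'

`(?!…)`/`(?<!…)` only lets a position through if the neighbouring text does NOT match; no characters are consumed.
`re.search` tries every starting position until one works.
The match spans [0:6] → 'msweds'.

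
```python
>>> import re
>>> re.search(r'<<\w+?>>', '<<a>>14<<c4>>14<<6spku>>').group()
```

'<<a>>'

`re.search` tries every starting position until one works.
The match spans [0:5] → '<<a>>'.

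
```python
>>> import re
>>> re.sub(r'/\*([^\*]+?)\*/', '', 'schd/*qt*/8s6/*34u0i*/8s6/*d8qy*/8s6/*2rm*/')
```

Matches: at [4:10] → '/*qt*/'; at [13:22] → '/*34u0i*/'; at [25:33] → '/*d8qy*/'; at [36:43] → '/*2rm*/'.
`sub` substitutes '' at each match site.

'schd8s68s68s6'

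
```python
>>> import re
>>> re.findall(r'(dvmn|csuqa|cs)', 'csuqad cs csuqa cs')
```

['csuqa', 'cs', 'csuqa', 'cs']

`|` is ordered: at each position the engine commits to the first alternative that works.
Matches: at [0:5] match 'csuqa', group 1 = 'csuqa'; at [7:9] match 'cs', group 1 = 'cs'; at [10:15] match 'csuqa', group 1 = 'csuqa'; at [16:18] match 'cs', group 1 = 'cs'.
`findall` collects group 1 from each match (4 total).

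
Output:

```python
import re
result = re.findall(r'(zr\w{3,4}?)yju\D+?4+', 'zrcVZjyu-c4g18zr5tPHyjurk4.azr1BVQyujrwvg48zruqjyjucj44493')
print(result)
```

['zr5tPH', 'zruqj']

The pattern matches the literal 'zr', then 3 to 4 of a word character (lazy) (captured); then the literal 'yju', then one or more of a non-digit (lazy); then one or more of a literal '4'.
Walking the string: at [14:26] match 'zr5tPHyjurk4', group 1 = 'zr5tPH'; at [43:56] match 'zruqjyjucj444', group 1 = 'zruqj'.
Because there's exactly one group, `findall` drops the full match and keeps group 1 from each hit.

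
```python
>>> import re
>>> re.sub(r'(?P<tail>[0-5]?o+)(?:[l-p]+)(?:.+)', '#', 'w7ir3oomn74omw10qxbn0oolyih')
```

'w7ir#'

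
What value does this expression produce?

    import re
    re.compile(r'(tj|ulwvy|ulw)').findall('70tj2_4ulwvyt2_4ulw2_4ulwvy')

['tj', 'ulwvy', 'ulw', 'ulwvy']

Alternation isn't longest-match — the leftmost alternative that fits at this position is chosen.
Scanning left to right: at [2:4] match 'tj', group 1 = 'tj'; at [7:12] match 'ulwvy', group 1 = 'ulwvy'; at [16:19] match 'ulw', group 1 = 'ulw'; at [22:27] match 'ulwvy', group 1 = 'ulwvy'.
Because there's exactly one group, `findall` drops the full match and keeps group 1 from each hit.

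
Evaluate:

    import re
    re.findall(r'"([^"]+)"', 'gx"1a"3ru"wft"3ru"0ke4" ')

['1a', 'wft', '0ke4']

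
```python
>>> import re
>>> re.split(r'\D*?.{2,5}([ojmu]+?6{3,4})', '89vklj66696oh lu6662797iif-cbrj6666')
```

Pattern: zero or more of a non-digit (lazy), then 2 to 5 of any character; then one or more of one of [ojmu] (lazy), then 3 to 4 of a literal '6' (captured).
Matches to split on: at [0:9] → '89vklj666'; at [10:19] → '6oh lu666'; at [23:35] → 'iif-cbrj6666'.
Because the pattern has a capturing group, `split` also inserts each captured text between the pieces.

['', 'j666', '9', 'u666', '2797', 'j6666', '']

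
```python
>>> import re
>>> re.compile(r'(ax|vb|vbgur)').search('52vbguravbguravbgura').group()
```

Alternation isn't longest-match — the leftmost alternative that fits at this position is chosen.
`search` walks the string left to right and returns the first match it finds.
The match spans [2:4] → 'vb'.
Captured: group 1 = 'vb'.

'vb'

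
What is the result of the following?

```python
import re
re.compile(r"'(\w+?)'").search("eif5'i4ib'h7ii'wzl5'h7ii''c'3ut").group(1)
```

'i4ib'

The match spans [4:10] → "'i4ib'".
Captured: group 1 = 'i4ib'.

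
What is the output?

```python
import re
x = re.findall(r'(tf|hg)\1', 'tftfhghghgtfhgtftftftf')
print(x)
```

['tf', 'hg', 'tf', 'tf']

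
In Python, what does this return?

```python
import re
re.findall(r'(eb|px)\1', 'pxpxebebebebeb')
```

`\1` is not a pattern — it's the concrete string captured by group 1, re-applied verbatim.
Matches: at [0:4] match 'pxpx', group 1 = 'px'; at [4:8] match 'ebeb', group 1 = 'eb'; at [8:12] match 'ebeb', group 1 = 'eb'.
One capturing group, so `findall` returns just the captured substring from each match — 3 in all.

['px', 'eb', 'eb']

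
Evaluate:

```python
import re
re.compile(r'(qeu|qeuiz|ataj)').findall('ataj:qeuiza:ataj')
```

['ataj', 'qeu', 'ataj']

Alternation tries branches left to right and keeps the first one that lets the overall match succeed at that position.
Scanning left to right: at [0:4] match 'ataj', group 1 = 'ataj'; at [5:8] match 'qeu', group 1 = 'qeu'; at [12:16] match 'ataj', group 1 = 'ataj'.
With a single group, `findall` returns only what that group captured — 3 items.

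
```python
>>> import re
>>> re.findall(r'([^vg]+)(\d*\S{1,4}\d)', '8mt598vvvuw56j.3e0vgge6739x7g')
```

[('8mt5', '98'), ('uw56j.3e0', 'vgge6'), ('739', 'x7')]

`findall` packs the 2 group values into a tuple for every match.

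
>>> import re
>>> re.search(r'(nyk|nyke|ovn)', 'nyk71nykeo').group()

'nyk'

The match spans [0:3] → 'nyk'.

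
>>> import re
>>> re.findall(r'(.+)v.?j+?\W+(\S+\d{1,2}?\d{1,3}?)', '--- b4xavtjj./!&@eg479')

This matches one or more of any character (captured); then the literal 'v', then optionally any character; then one or more of the literal 'j' (lazy), then one or more of a non-word character; then one or more of a non-whitespace character, then 1 to 2 of a digit (lazy), then 1 to 3 of a digit (lazy) (captured).
With 2 capturing groups, `findall` returns a 2-tuple per match.

[('--- b4xa', 'eg479')]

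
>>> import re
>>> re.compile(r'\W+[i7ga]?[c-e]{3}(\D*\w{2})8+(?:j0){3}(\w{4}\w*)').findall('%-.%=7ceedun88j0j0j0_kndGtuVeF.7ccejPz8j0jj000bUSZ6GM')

[('dun8', '_kndGtuVeF')]

The pattern matches one or more of a non-word character, then optionally one of [i7ga], then exactly 3 of a character in [c-e]; then zero or more of a non-digit, then exactly 2 of a word character (captured); then one or more of the literal '8', then the literal 'j0' repeated 3 times; then exactly 4 of a word character, then zero or more of a word character (captured).
Matches: at [0:30] match '%-.%=7ceedun88j0j0j0_kndGtuVeF', groups = ('dun8', '_kndGtuVeF').
Multiple groups make `findall` return tuples — one 2-tuple for the one match.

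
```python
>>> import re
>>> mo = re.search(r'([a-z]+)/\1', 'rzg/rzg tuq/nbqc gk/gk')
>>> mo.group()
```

'rzg/rzg'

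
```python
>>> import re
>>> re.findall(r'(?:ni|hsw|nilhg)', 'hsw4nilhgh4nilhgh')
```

`|` is ordered: at each position the engine commits to the first alternative that works.
Walking the string: at [0:3] → 'hsw'; at [4:6] → 'ni'; at [11:13] → 'ni'.
Since nothing is captured, `findall` lists the 3 matched substrings directly.

['hsw', 'ni', 'ni']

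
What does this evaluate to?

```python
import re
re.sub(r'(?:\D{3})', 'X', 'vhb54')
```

'X54'

The pattern matches exactly 3 of a non-digit (non-capturing group).
Matches: at [0:3] → 'vhb'.
Each match is replaced by 'X'.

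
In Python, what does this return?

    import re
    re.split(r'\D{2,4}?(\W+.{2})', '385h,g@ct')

['385', '@ct', '']

Pattern: 2 to 4 of a non-digit (lazy); then one or more of a non-word character, then exactly 2 of any character (captured).
With a capturing group present, the delimiter's captured portion is kept in the result list.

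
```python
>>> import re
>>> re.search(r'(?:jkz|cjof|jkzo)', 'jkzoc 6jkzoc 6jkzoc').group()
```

'jkz'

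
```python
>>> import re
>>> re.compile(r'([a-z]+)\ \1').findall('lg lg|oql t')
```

After group 1 captures some text, `\1` only succeeds where that same text appears again.
`findall` collects group 1 from the one match (1 total).

['lg']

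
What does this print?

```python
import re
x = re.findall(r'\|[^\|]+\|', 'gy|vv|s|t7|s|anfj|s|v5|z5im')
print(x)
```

['|vv|', '|t7|', '|anfj|', '|v5|']

With no groups in the pattern, `findall` gives back each whole match — 4 here.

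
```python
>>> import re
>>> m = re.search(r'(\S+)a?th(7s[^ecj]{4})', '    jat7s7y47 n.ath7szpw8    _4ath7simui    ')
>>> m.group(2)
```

Pattern: one or more of a non-whitespace character (captured); then optionally a literal 'a', then the literal 'th'; then the literal '7s', then exactly 4 of any character except [ecj] (captured).
`search` walks the string left to right and returns the first match it finds.
The match spans [14:25] → 'n.ath7szpw8'.
Captured: group 1 = 'n.a', group 2 = '7szpw8'.

'7szpw8'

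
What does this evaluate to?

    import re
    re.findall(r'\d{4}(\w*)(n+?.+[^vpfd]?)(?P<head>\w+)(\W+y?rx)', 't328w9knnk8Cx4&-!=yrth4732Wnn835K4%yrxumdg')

The pattern matches exactly 4 of a digit; then zero or more of a word character (captured); then one or more of a literal 'n' (lazy), then one or more of any character, then optionally any character except [vpfd] (captured); then one or more of a word character (captured as 'head'); then one or more of a non-word character, then optionally the literal 'y', then the literal 'rx' (captured).
Matches: at [22:38] match '4732Wnn835K4%yrx', groups = ('Wn', 'n835K', '4', '%yrx').
With 4 capturing groups, `findall` returns a 4-tuple per match.

[('Wn', 'n835K', '4', '%yrx')]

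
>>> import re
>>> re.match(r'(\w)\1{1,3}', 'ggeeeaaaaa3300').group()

'gg'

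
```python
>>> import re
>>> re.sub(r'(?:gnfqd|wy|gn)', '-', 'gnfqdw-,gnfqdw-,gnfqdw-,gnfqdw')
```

'-w-,-w-,-w-,-w'

Alternation isn't longest-match — the leftmost alternative that fits at this position is chosen.
Matches: at [0:5] → 'gnfqd'; at [8:13] → 'gnfqd'; at [16:21] → 'gnfqd'; at [24:29] → 'gnfqd'.
Each match is replaced by '-'.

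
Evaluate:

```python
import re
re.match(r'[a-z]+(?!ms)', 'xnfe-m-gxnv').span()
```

Because the assertion is negative and zero-width, positions next to the forbidden text are skipped.
`re.match` only tries the pattern at the start of the string.
The match spans [0:4] → 'xnfe'.

(0, 4)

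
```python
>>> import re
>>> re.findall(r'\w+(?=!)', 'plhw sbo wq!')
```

['wq']

Because the assertion is zero-width, the text it checks is not consumed and won't appear in the result.
With no groups in the pattern, `findall` gives back each whole match — 1 here.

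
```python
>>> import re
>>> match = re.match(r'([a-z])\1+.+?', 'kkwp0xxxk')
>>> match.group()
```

'kkw'

With `match`, the pattern is implicitly anchored at the beginning.
The match spans [0:3] → 'kkw'.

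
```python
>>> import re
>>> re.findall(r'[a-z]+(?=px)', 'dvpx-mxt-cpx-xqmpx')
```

The positive lookaround only admits positions where the adjacent text matches; those characters stay outside the span.
Scanning left to right: at [0:2] → 'dv'; at [9:10] → 'c'; at [13:16] → 'xqm'.
Since nothing is captured, `findall` lists the 3 matched substrings directly.

['dv', 'c', 'xqm']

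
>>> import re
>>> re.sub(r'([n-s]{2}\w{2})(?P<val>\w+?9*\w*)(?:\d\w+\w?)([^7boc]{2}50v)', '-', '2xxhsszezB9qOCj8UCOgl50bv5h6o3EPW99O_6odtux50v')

'2xxh-'

The pattern matches exactly 2 of a character in [n-s], then exactly 2 of a word character (captured); then one or more of a word character (lazy), then zero or more of the literal '9', then zero or more of a word character (captured as 'val'); then a digit, then one or more of a word character, then optionally a word character (non-capturing group); then exactly 2 of any character except [7boc], then the literal '50v' (captured).
Matches: at [4:46] → 'sszezB9qOCj8UCOgl50bv5h6o3EPW99O_6odtux50v'.
Every occurrence is swapped for '-'.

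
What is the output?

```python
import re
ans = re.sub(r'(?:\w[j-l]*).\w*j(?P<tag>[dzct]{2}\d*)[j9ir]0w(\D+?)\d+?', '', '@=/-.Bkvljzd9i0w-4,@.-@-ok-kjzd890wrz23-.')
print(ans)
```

@=/-.,@.-@-3-.

Pattern: a word character, then zero or more of a character in [j-l] (non-capturing group); then any character, then zero or more of a word character, then a literal 'j'; then exactly 2 of one of [dzct], then zero or more of a digit (captured as 'tag'); then one of [j9ir], then the literal '0w'; then one or more of a non-digit (lazy) (captured); then one or more of a digit (lazy).
Matches: at [5:18] → 'Bkvljzd9i0w-4'; at [24:38] → 'ok-kjzd890wrz2'.
`sub` substitutes '' at each match site.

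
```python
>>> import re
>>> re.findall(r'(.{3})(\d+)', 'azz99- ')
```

[('azz', '99')]

Pattern: exactly 3 of any character (captured); then one or more of a digit (captured).
Scanning left to right: at [0:5] match 'azz99', groups = ('azz', '99').
Multiple groups make `findall` return tuples — one 2-tuple for the one match.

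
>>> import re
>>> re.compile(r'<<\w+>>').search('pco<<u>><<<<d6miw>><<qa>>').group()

'<<u>>'

The match spans [3:8] → '<<u>>'.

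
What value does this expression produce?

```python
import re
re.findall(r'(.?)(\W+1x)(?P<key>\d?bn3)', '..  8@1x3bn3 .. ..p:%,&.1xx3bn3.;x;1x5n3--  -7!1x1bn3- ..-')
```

This matches optionally any character (captured); then one or more of a non-word character, then the literal '1x' (captured); then optionally a digit, then the literal 'bn3' (captured as 'key').
Walking the string: at [4:12] match '8@1x3bn3', groups = ('8', '@1x', '3bn3'); at [45:53] match '7!1x1bn3', groups = ('7', '!1x', '1bn3').
3 groups means each result is a tuple of 3 captured strings — 2 here.

[('8', '@1x', '3bn3'), ('7', '!1x', '1bn3')]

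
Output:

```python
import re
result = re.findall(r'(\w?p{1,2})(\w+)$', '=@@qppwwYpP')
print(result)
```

[('qpp', 'wwYpP')]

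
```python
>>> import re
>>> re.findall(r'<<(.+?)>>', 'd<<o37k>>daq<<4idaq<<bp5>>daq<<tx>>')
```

With the lazy modifier that quantifier settles for the fewest repetitions that let the rest of the pattern succeed (the atoms after it are unaffected and can still be greedy).
Matches: at [1:9] match '<<o37k>>', group 1 = 'o37k'; at [12:26] match '<<4idaq<<bp5>>', group 1 = '4idaq<<bp5'; at [29:35] match '<<tx>>', group 1 = 'tx'.
One capturing group, so `findall` returns just the captured substring from each match — 3 in all.

['o37k', '4idaq<<bp5', 'tx']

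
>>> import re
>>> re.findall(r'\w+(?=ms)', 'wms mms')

The positive lookaround only admits positions where the adjacent text matches; those characters stay outside the span.
Matches: at [0:1] → 'w'; at [4:5] → 'm'.
Since nothing is captured, `findall` lists the 2 matched substrings directly.

['w', 'm']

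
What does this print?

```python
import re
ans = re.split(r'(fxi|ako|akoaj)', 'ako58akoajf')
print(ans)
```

Branches in `(...|...)` are attempted left-to-right; the first branch that allows the whole pattern to succeed is taken.
Matches to split on: at [0:3] → 'ako'; at [5:8] → 'ako'.
Because the pattern has a capturing group, `split` also inserts each captured text between the pieces.

['', 'ako', '58', 'ako', 'ajf']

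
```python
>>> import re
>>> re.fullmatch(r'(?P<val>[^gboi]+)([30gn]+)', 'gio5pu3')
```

None

This matches one or more of any character except [gboi] (captured as 'val'); then one or more of one of [30gn] (captured).
For `fullmatch`, every character of the input must be accounted for by the pattern.
Here there's no way to consume every character, so the call returns None.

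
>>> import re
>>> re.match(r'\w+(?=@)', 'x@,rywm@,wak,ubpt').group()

'x'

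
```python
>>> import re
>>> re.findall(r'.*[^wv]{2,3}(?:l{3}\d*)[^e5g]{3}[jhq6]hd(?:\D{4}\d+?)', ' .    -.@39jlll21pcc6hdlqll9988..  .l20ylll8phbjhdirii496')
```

[' .    -.@39jlll21pcc6hdlqll9988..  .l20ylll8phbjhdirii4']

`findall` yields the raw match text (1 of them) because the pattern has no groups.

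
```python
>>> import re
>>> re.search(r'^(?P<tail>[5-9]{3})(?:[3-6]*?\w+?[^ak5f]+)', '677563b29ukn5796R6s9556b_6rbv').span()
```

Lazy quantifiers expand one character at a time until the remainder of the pattern can match.
The match spans [0:10] → '677563b29u'.

(0, 10)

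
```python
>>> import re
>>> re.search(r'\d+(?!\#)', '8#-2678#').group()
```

'267'

The negative lookahead/lookbehind blocks any match where the forbidden context is present.
Unlike `match`, `search` isn't anchored — it looks for the pattern anywhere in the string.
The match spans [3:6] → '267'.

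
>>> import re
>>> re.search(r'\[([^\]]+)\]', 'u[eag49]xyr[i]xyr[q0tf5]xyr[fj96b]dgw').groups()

The match spans [1:8] → '[eag49]'.
Captured: group 1 = 'eag49'.

('eag49',)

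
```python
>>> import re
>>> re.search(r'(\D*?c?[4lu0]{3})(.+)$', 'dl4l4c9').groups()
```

('dl4l', '4c9')

The match spans [0:7] → 'dl4l4c9'.
Captured: group 1 = 'dl4l', group 2 = '4c9'.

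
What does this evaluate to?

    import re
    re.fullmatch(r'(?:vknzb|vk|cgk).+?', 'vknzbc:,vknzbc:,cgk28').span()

(0, 21)

`fullmatch` succeeds only if the pattern covers the string from start to end.
The match spans [0:21] → 'vknzbc:,vknzbc:,cgk28'.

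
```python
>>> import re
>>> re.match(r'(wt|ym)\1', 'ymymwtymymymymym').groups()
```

('ym',)

The backreference `\1` re-matches whatever the first group consumed, character for character.
`re.match` only tries the pattern at the start of the string.
The match spans [0:4] → 'ymym'.
Captured: group 1 = 'ym'.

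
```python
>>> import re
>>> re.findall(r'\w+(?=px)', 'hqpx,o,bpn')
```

['hq']

Lookahead/lookbehind check context without consuming it, so the matched span excludes the asserted characters.
Since nothing is captured, `findall` lists the 1 matched substring directly.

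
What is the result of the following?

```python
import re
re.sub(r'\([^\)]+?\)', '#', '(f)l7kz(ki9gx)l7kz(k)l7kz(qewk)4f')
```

'#l7kz#l7kz#l7kz#4f'

Matches: at [0:3] → '(f)'; at [7:14] → '(ki9gx)'; at [18:21] → '(k)'; at [25:31] → '(qewk)'.
Every occurrence is swapped for '#'.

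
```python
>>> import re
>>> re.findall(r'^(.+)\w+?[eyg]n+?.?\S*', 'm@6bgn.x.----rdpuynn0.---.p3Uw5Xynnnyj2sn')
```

['m@6bgn.x.----rdpuynn0.---.p3Uw5']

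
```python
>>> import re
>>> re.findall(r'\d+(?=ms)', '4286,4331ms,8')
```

['4331']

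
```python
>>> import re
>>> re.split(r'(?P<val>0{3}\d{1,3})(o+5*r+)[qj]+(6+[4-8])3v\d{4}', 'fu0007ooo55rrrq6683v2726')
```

The pattern matches exactly 3 of the literal '0', then 1 to 3 of a digit (captured as 'val'); then one or more of the literal 'o', then zero or more of a literal '5', then one or more of a literal 'r' (captured); then one or more of one of [qj]; then one or more of a literal '6', then a character in [4-8] (captured); then the literal '3v', then exactly 4 of a digit.
Because the pattern has a capturing group, `split` also inserts each captured text between the pieces.

['fu', '0007', 'ooo55rrr', '668', '']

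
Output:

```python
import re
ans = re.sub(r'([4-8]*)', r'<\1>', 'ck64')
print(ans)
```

<>c<>k<64><>

The pattern matches zero or more of a character in [4-8] (captured).
Matches: at [0:0] → ''; at [1:1] → ''; at [2:4] → '64'; at [4:4] → ''.
Each match is replaced using the text its own group 1 captured.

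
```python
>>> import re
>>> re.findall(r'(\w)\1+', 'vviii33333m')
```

`\1` is not a pattern — it's the concrete string captured by group 1, re-applied verbatim.
One capturing group, so `findall` returns just the captured substring from each match — 3 in all.

['v', 'i', '3']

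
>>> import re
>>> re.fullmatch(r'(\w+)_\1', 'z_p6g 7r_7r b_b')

`re.fullmatch` is like wrapping the pattern in `^…$` (in single-line mode).
Here the pattern can't cover the whole string, so the call returns None.

None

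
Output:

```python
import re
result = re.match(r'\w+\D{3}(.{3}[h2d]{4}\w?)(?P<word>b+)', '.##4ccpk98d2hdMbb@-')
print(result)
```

`re.match` won't scan ahead — the pattern has to work from the very first character.
Here the string doesn't start with a match, so the call returns None.

None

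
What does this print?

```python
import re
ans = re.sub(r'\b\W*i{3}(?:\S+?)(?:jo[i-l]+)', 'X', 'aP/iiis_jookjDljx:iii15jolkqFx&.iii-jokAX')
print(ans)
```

aPXqFxXAX

Because the quantifier is non-greedy, it stops expanding at the earliest point where the rest of the pattern can succeed.
`sub` substitutes 'X' at each match site.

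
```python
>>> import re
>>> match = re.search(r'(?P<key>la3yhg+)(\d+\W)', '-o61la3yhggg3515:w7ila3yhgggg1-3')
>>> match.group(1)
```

This matches the literal 'la', then the literal '3yh', then one or more of a literal 'g' (captured as 'key'); then one or more of a digit, then a non-word character (captured).
`re.search` tries every starting position until one works.
The match spans [4:17] → 'la3yhggg3515:'.
Captured: group 1 = 'la3yhggg', group 2 = '3515:'.

'la3yhggg'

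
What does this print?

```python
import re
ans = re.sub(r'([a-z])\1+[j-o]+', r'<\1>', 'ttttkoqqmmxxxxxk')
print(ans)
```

A backreference is literal: `\1` must see the identical characters the first group matched.
Matches: at [0:6] → 'ttttko'; at [6:10] → 'qqmm'; at [10:16] → 'xxxxxk'.
`\1` in the replacement pulls in group 1's text for each match.

<t><q><x>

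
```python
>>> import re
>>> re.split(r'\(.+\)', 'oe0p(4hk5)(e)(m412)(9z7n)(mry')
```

['oe0p', '(mry']

The string is cut at each match, leaving 2 pieces.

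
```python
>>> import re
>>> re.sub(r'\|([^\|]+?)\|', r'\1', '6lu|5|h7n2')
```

'6lu5h7n2'

The replacement refers to a captured group, so each match is rewritten using its own captured text.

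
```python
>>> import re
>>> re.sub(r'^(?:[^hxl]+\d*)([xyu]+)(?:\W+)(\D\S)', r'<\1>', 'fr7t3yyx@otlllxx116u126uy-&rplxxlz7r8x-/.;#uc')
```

'<x>lllxx116u126uy-&rplxxlz7r8x-/.;#uc'

`\1` in the replacement pulls in group 1's text for each match.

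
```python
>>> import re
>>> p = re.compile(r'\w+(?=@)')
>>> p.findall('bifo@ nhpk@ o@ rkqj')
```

['bifo', 'nhpk', 'o']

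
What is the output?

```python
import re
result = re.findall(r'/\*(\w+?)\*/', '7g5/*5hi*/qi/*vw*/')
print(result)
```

['5hi', 'vw']

Matches: at [3:10] match '/*5hi*/', group 1 = '5hi'; at [12:18] match '/*vw*/', group 1 = 'vw'.
Because there's exactly one group, `findall` drops the full match and keeps group 1 from each hit.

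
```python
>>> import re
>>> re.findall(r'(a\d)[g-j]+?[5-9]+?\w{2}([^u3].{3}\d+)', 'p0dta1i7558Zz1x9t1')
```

Pattern: a literal 'a', then a digit (captured); then one or more of a character in [g-j] (lazy), then one or more of a character in [5-9] (lazy), then exactly 2 of a word character; then any character except [u3], then exactly 3 of any character, then one or more of a digit (captured).
Because the quantifier is non-greedy, it stops expanding at the earliest point where the rest of the pattern can succeed.
Walking the string: at [4:16] match 'a1i7558Zz1x9', groups = ('a1', 'Zz1x9').
2 groups means the one result is a tuple of 2 captured strings — 1 here.

[('a1', 'Zz1x9')]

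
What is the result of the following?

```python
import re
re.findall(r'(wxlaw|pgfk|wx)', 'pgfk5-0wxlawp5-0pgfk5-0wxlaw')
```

['pgfk', 'wxlaw', 'pgfk', 'wxlaw']

The regex engine tests alternatives in the order written; an earlier branch that matches wins even if a later one would match more.
Matches: at [0:4] match 'pgfk', group 1 = 'pgfk'; at [7:12] match 'wxlaw', group 1 = 'wxlaw'; at [16:20] match 'pgfk', group 1 = 'pgfk'; at [23:28] match 'wxlaw', group 1 = 'wxlaw'.
With a single group, `findall` returns only what that group captured — 4 items.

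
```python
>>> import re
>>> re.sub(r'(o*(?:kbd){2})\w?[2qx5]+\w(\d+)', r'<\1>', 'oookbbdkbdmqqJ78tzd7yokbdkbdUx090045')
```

Pattern: zero or more of the literal 'o', then the literal 'kbd' repeated 2 times (captured); then optionally a word character, then one or more of one of [2qx5], then a word character; then one or more of a digit (captured).
Matches: at [21:36] → 'okbdkbdUx090045'.
The replacement refers to a captured group, so each match is rewritten using its own captured text.

'oookbbdkbdmqqJ78tzd7y<okbdkbd>'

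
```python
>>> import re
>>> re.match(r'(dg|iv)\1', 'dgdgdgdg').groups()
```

('dg',)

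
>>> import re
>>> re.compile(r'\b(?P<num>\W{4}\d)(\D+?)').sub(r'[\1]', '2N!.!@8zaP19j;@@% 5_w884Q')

'2N[!.!@8]aP19j;@@% 5_w884Q'

Pattern: a word boundary (`\b`, zero-width); then exactly 4 of a non-word character, then a digit (captured as 'num'); then one or more of a non-digit (lazy) (captured).
A non-greedy quantifier consumes as few characters as it can — just enough that the remainder of the pattern still matches from where it stops; whatever follows it matches normally.
Matches: at [2:8] → '!.!@8z'.
`\1` in the replacement pulls in group 1's text for each match.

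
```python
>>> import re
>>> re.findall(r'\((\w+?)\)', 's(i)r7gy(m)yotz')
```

Scanning left to right: at [1:4] match '(i)', group 1 = 'i'; at [8:11] match '(m)', group 1 = 'm'.
With a single group, `findall` returns only what that group captured — 2 items.

['i', 'm']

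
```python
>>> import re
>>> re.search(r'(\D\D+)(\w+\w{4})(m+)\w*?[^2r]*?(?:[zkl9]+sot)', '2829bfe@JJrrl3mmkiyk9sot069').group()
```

'bfe@JJrrl3mmkiyk9sot'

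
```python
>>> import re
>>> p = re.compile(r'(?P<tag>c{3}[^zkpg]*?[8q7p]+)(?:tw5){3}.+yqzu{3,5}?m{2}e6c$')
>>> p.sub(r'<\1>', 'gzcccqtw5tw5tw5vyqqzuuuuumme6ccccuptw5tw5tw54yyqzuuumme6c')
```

The replacement refers to a captured group, so each match is rewritten using its own captured text.

'gz<cccq>'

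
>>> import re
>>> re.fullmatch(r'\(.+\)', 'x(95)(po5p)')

`re.fullmatch` is like wrapping the pattern in `^…$` (in single-line mode).
Here the pattern can't cover the whole string, so the call returns None.

None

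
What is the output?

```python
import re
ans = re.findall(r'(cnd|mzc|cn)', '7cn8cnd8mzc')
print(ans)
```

The regex engine tests alternatives in the order written; an earlier branch that matches wins even if a later one would match more.
Matches: at [1:3] match 'cn', group 1 = 'cn'; at [4:7] match 'cnd', group 1 = 'cnd'; at [8:11] match 'mzc', group 1 = 'mzc'.
Because there's exactly one group, `findall` drops the full match and keeps group 1 from each hit.

['cn', 'cnd', 'mzc']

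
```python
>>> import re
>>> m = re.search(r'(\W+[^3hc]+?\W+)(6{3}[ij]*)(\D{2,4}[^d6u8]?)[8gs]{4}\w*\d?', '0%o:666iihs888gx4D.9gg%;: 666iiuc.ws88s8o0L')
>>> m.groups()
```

('%o:', '666ii', 'hs')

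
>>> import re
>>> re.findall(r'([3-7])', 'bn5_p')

Pattern: a character in [3-7] (captured).
Scanning left to right: at [2:3] match '5', group 1 = '5'.
With a single group, `findall` returns only what that group captured — 1 item.

['5']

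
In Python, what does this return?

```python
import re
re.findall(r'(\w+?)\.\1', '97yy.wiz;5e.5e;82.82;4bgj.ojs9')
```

After group 1 captures some text, `\1` only succeeds where that same text appears again.
`findall` collects group 1 from each match (2 total).

['5e', '82']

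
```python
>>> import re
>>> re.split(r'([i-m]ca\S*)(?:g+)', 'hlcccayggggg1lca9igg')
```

['hlcccayggggg1', 'lca9ig', '']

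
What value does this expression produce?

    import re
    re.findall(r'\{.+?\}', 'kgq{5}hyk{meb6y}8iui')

`findall` yields the raw match text (2 of them) because the pattern has no groups.

['{5}', '{meb6y}']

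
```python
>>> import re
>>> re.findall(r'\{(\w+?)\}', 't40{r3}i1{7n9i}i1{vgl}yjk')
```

['r3', '7n9i', 'vgl']

`findall` collects group 1 from each match (3 total).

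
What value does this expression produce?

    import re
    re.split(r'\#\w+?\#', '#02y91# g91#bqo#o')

['', ' g91', 'o']

`split` removes every match and returns the 3 fragments in between.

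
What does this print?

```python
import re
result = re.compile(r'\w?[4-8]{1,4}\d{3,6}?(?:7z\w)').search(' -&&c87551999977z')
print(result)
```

None

This matches optionally a word character, then 1 to 4 of a character in [4-8], then 3 to 6 of a digit (lazy); then the literal '7z', then a word character (non-capturing group).
`re.search` tries every starting position until one works.
Here nothing in the string fits, so the call returns None.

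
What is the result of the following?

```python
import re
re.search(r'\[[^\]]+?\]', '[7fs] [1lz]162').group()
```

'[7fs]'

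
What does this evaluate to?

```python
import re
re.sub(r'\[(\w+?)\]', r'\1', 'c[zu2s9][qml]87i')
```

'czu2s9qml87i'

`\1` in the replacement pulls in group 1's text for each match.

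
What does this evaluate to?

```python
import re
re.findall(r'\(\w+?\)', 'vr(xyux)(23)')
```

['(xyux)', '(23)']

Scanning left to right: at [2:8] → '(xyux)'; at [8:12] → '(23)'.
With no groups in the pattern, `findall` gives back each whole match — 2 here.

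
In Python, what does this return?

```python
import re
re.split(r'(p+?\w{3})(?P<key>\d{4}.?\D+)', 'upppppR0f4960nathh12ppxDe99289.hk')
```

['u', 'pppppR0f', '4960nathh', '12', 'ppxDe', '99289.hk', '']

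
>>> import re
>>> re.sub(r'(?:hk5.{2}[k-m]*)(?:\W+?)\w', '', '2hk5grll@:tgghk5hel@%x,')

'2gg,'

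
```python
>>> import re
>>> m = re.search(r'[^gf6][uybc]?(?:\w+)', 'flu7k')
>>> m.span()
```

(1, 5)

The match spans [1:5] → 'lu7k'.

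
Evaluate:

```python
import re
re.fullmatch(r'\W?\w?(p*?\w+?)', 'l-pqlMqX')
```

`re.fullmatch` is like wrapping the pattern in `^…$` (in single-line mode).
Here there's no way to consume every character, so the call returns None.

None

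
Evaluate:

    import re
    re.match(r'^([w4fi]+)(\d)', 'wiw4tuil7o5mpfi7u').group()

'wiw4'

`match` is anchored at position 0; if the pattern doesn't fit there, it returns None.
The match spans [0:4] → 'wiw4'.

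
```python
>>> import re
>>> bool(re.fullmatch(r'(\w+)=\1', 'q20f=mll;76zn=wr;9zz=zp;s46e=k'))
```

False

A backreference is literal: `\1` must see the identical characters the first group matched.
`re.fullmatch` requires the pattern to consume the entire string.
Here the pattern can't cover the whole string, so the call returns None, and `bool(None)` is False.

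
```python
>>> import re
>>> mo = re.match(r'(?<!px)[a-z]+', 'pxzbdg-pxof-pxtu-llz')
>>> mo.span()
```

(0, 6)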